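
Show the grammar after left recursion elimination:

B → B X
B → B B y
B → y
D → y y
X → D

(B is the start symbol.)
B is directly left-recursive. The standard transformation for
  A → A α₁ | ... | A α_m | β₁ | ... | β_n
is
  A  → β₁ A' | ... | β_n A'
  A' → α₁ A' | ... | α_m A' | ε

B → y becomes B → y B'
B → B X becomes B' → X B'
B → B B y becomes B' → B y B'
Add B' → ε

Productions for other non-terminals are unchanged:
  D → y y
  X → D

Resulting grammar:
B → y B'
B' → X B'
B' → B y B'
B' → ε
D → y y
X → D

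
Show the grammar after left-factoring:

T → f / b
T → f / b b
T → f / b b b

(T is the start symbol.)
Left-factoring transforms A → αβ₁ | αβ₂ into A → αA' and A' → β₁ | β₂
(α is the longest common prefix among the alternatives). Repeat until
no nonterminal has two alternatives with a common prefix.

Round 1: T has alternatives sharing prefix 'f / b'. Introduce T': T → f / b T'
  Add: T' → ε
  Add: T' → b
  Add: T' → b b

Round 2: T' has alternatives sharing prefix 'b'. Introduce T'': T' → b T''
  Add: T'' → ε
  Add: T'' → b

No remaining common prefixes — done.

Resulting grammar:
T → f / b T'
T' → ε
T' → b T''
T'' → ε
T'' → b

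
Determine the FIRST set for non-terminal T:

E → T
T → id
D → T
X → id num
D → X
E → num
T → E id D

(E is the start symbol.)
{ 'id', 'num' }

FIRST sets of the other non-terminals involved (by the same procedure, iterated to a fixed point):
  FIRST(E) = { 'id', 'num' }

From T → id:
  - id is a terminal: add 'id' and stop
From T → E id D:
  - E is a non-terminal: add FIRST(E) \ {ε} = { 'id', 'num' }
    E is not nullable, so stop

Collecting: FIRST(T) = { 'id', 'num' }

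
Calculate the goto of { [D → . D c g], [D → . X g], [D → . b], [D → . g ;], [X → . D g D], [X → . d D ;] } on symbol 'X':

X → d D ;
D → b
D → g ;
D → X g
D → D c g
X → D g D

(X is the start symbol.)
{ [D → X . g] }

GOTO(I, 'X') = CLOSURE({ [A → αX.β] : [A → α.Xβ] ∈ I, X = 'X' })

Items with dot before 'X', with the dot advanced:
  [D → . X g] → [D → X . g]
Closure adds nothing (no advanced item has the dot before a non-terminal).

GOTO = { [D → X . g] }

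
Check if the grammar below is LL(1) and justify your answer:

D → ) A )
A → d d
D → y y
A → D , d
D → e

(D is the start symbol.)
Yes, the grammar is LL(1).

Relevant sets:
  FIRST(D) = { ')', 'e', 'y' }

For D:
  PREDICT(D → ')' A ')') = { ')' }
  PREDICT(D → y y) = { 'y' }
  PREDICT(D → e) = { 'e' }
For A:
  PREDICT(A → d d) = { 'd' }
  PREDICT(A → D ',' d) = { ')', 'e', 'y' }

All predict sets are disjoint. The grammar IS LL(1).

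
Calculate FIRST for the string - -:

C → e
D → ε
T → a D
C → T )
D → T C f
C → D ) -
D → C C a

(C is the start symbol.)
To compute FIRST(- -), process the symbols left to right:
Symbol - is a terminal. Add '-' and stop.
FIRST(- -) = { '-' }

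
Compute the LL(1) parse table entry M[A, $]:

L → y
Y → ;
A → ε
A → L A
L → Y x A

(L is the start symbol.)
To find M[A, $], we find productions for A where $ is in the predict set (PREDICT(N → α) = (FIRST(α) \ {ε}) ∪ (FOLLOW(N) if α ⇒* ε)).

Relevant sets:
  FIRST(L) = { ';', 'y' }
  FOLLOW(A) = { $, ';', 'y' }

A → ε: PREDICT = { $, ';', 'y' }
  $ is in predict set, so this production goes in M[A, $]
A → L A: PREDICT = { ';', 'y' }

M[A, $] = A → ε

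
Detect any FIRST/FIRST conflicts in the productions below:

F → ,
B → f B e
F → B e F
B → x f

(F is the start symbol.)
No FIRST/FIRST conflicts.

A FIRST/FIRST conflict occurs when two productions N → α and N → β for the same non-terminal have FIRST(α) ∩ FIRST(β) ≠ ∅ (with ε ∈ FIRST of a nullable right-hand side, so two nullable alternatives also conflict).

FIRST sets of the non-terminals at (or reachable through a nullable prefix from) the front of some alternative:
  FIRST(B) = { 'f', 'x' }

Productions for F:
  F → ,: FIRST = { ',' }
  F → B e F: FIRST = { 'f', 'x' }
Productions for B:
  B → f B e: FIRST = { 'f' }
  B → x f: FIRST = { 'x' }

All alternatives of each non-terminal have pairwise disjoint FIRST sets.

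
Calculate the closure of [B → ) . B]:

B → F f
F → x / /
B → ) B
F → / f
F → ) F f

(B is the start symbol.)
Start with: [B → ) . B]
  [B → ) . B] has the dot before B: add [B → . F f], [B → . ) B]
  [B → . F f] has the dot before F: add [F → . x / /], [F → . / f], [F → . ) F f]
No further items can be added.

CLOSURE = { [B → ) . B], [B → . ) B], [B → . F f], [F → . ) F f], [F → . / f], [F → . x / /] }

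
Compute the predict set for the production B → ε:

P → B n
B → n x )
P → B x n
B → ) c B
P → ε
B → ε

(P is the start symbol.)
PREDICT(B → ε) = (FIRST(RHS) \ {ε}) ∪ (FOLLOW(B) if ε ∈ FIRST(RHS), i.e. RHS ⇒* ε)
The right-hand side is ε (FIRST(ε) = { ε }), so the predict set is FOLLOW(B) = { 'n', 'x' }
PREDICT(B → ε) = { 'n', 'x' }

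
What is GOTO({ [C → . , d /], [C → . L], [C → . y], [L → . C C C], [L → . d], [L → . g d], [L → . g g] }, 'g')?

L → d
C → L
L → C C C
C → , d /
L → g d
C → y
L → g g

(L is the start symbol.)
GOTO(I, 'g') = CLOSURE({ [A → αX.β] : [A → α.Xβ] ∈ I, X = 'g' })

Items with dot before 'g', with the dot advanced:
  [L → . g d] → [L → g . d]
  [L → . g g] → [L → g . g]
Closure adds nothing (no advanced item has the dot before a non-terminal).

GOTO = { [L → g . d], [L → g . g] }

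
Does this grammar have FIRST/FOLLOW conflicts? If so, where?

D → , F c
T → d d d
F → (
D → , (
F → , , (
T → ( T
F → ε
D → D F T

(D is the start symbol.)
Yes. F → '(' with FOLLOW(F) on { '(' }

A FIRST/FOLLOW conflict occurs when a non-terminal N has a nullable alternative N → β (β ⇒* ε) and another alternative N → α with FIRST(α) ∩ FOLLOW(N) ≠ ∅: on such a lookahead the parser cannot decide between expanding α and letting N vanish via β.

Nullable non-terminals: F.

F: nullable alternative(s) F → ε; FOLLOW(F) = { '(', 'c', 'd' }
  F → (: FIRST \ {ε} = { '(' } — overlaps FOLLOW(F) on { '(' }: CONFLICT
  F → , , (: FIRST \ {ε} = { ',' } — disjoint from FOLLOW(F)
  F → ε: FIRST \ {ε} = { } — this is the only nullable alternative, skip

D, T have no nullable alternative, so no FIRST/FOLLOW check is needed there.

So the grammar has 1 FIRST/FOLLOW conflict (marked CONFLICT above).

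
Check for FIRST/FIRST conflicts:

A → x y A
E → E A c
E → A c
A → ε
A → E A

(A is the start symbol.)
A FIRST/FIRST conflict occurs when two productions N → α and N → β for the same non-terminal have FIRST(α) ∩ FIRST(β) ≠ ∅ (with ε ∈ FIRST of a nullable right-hand side, so two nullable alternatives also conflict).

FIRST sets of the non-terminals at (or reachable through a nullable prefix from) the front of some alternative:
  FIRST(E) = { 'c', 'x' }
  FIRST(A) = { 'c', 'x', ε }

Productions for A:
  A → x y A: FIRST = { 'x' }
  A → ε: FIRST = { ε }
  A → E A: FIRST = { 'c', 'x' }
Productions for E:
  E → E A c: FIRST = { 'c', 'x' }
  E → A c: FIRST = { 'c', 'x' }

Conflict for A: A → x y A and A → E A
  Overlap: { 'x' }
Conflict for E: E → E A c and E → A c
  Overlap: { 'c', 'x' }

Answer: Yes. A → x y A / A → E A on { 'x' }; E → E A c / E → A c on { 'c', 'x' }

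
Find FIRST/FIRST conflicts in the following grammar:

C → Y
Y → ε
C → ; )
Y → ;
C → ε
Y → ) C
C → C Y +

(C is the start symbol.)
Yes. C → Y / C → ';' ')' on { ';' }; C → Y / C → ε on { ε }; C → Y / C → C Y '+' on { ')', ';' }; C → ';' ')' / C → C Y '+' on { ';' }

A FIRST/FIRST conflict occurs when two productions N → α and N → β for the same non-terminal have FIRST(α) ∩ FIRST(β) ≠ ∅ (with ε ∈ FIRST of a nullable right-hand side, so two nullable alternatives also conflict).

FIRST sets of the non-terminals at (or reachable through a nullable prefix from) the front of some alternative:
  FIRST(Y) = { ')', ';', ε }
  FIRST(C) = { ')', '+', ';', ε }

Productions for C:
  C → Y: FIRST = { ')', ';', ε }
  C → ; ): FIRST = { ';' }
  C → ε: FIRST = { ε }
  C → C Y +: FIRST = { ')', '+', ';' }
Productions for Y:
  Y → ε: FIRST = { ε }
  Y → ;: FIRST = { ';' }
  Y → ) C: FIRST = { ')' }

Conflict for C: C → Y and C → ; )
  Overlap: { ';' }
Conflict for C: C → Y and C → ε
  Overlap: { ε }
Conflict for C: C → Y and C → C Y +
  Overlap: { ')', ';' }
Conflict for C: C → ; ) and C → C Y +
  Overlap: { ';' }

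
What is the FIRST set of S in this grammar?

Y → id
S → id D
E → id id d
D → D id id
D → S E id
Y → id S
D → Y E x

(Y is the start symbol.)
To compute FIRST(S), examine every production with S on the left-hand side, reading each right-hand side left to right until a non-nullable symbol is reached.

From S → id D:
  - id is a terminal: add 'id' and stop

Collecting: FIRST(S) = { 'id' }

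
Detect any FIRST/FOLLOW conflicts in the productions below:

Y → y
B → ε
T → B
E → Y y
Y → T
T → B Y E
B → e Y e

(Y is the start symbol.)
A FIRST/FOLLOW conflict occurs when a non-terminal N has a nullable alternative N → β (β ⇒* ε) and another alternative N → α with FIRST(α) ∩ FOLLOW(N) ≠ ∅: on such a lookahead the parser cannot decide between expanding α and letting N vanish via β.

Nullable non-terminals: B, T, Y.
FIRST sets used below: FIRST(B) = { 'e', ε }, FIRST(Y) = { 'e', 'y', ε }, FIRST(E) = { 'e', 'y' }, FIRST(T) = { 'e', 'y', ε }

B: nullable alternative(s) B → ε; FOLLOW(B) = { $, 'e', 'y' }
  B → ε: FIRST \ {ε} = { } — this is the only nullable alternative, skip
  B → e Y e: FIRST \ {ε} = { 'e' } — overlaps FOLLOW(B) on { 'e' }: CONFLICT

T: nullable alternative(s) T → B; FOLLOW(T) = { $, 'e', 'y' }
  T → B: FIRST \ {ε} = { 'e' } — this is the only nullable alternative, skip
  T → B Y E: FIRST \ {ε} = { 'e', 'y' } — overlaps FOLLOW(T) on { 'e', 'y' }: CONFLICT

Y: nullable alternative(s) Y → T; FOLLOW(Y) = { $, 'e', 'y' }
  Y → y: FIRST \ {ε} = { 'y' } — overlaps FOLLOW(Y) on { 'y' }: CONFLICT
  Y → T: FIRST \ {ε} = { 'e', 'y' } — this is the only nullable alternative, skip

E has no nullable alternative, so no FIRST/FOLLOW check is needed there.

So the grammar has 3 FIRST/FOLLOW conflicts (marked CONFLICT above).

Answer: Yes. Y → y with FOLLOW(Y) on { 'y' }; B → e Y e with FOLLOW(B) on { 'e' }; T → B Y E with FOLLOW(T) on { 'e', 'y' }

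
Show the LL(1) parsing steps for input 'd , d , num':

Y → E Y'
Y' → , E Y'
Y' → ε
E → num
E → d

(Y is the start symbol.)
LL(1) parsing maintains a stack (initially the start symbol over $) and the input. At each step: if the stack top is a terminal, match it against the current input token; if it is a non-terminal N, replace it with the RHS of M[N, lookahead] (the unique production whose predict set contains the lookahead).

Stack is shown with the top on the left.

Stack     Input          Action
-------------------------------
Y $       d , d , num $  output Y → E Y'
E Y' $    d , d , num $  output E → d
d Y' $    d , d , num $  match 'd'
Y' $      , d , num $    output Y' → , E Y'
, E Y' $  , d , num $    match ','
E Y' $    d , num $      output E → d
d Y' $    d , num $      match 'd'
Y' $      , num $        output Y' → , E Y'
, E Y' $  , num $        match ','
E Y' $    num $          output E → num
num Y' $  num $          match 'num'
Y' $      $              output Y' → ε
$         $              accept

The string is accepted.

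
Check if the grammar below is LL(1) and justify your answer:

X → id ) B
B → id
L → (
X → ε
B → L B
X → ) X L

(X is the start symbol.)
Yes, the grammar is LL(1).

Relevant sets:
  FIRST(L) = { '(' }
  FOLLOW(X) = { $, '(' }

For X:
  PREDICT(X → id ')' B) = { 'id' }
  PREDICT(X → ε) = { $, '(' }
  PREDICT(X → ')' X L) = { ')' }
For B:
  PREDICT(B → id) = { 'id' }
  PREDICT(B → L B) = { '(' }
L has a single production, so nothing to check there.

All predict sets are disjoint. The grammar IS LL(1).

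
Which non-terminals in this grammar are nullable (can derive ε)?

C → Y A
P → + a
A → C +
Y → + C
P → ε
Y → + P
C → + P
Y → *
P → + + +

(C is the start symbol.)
ε-productions: P → ε
So P is immediately nullable.
No further non-terminal can be added: every production for the remaining non-terminals contains a terminal or a non-nullable non-terminal.
Nullable = { 'P' }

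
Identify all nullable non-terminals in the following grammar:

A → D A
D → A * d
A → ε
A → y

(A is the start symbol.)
A non-terminal is nullable if it can derive ε (the empty string): either it has an ε-production, or it has a production whose right-hand side consists entirely of nullable non-terminals.

ε-productions: A → ε
So A is immediately nullable.
No further non-terminal can be added: every production for the remaining non-terminals contains a terminal or a non-nullable non-terminal.
Nullable = { 'A' }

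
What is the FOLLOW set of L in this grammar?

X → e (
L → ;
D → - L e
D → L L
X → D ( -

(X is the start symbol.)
{ '(', ';', 'e' }

In D → - L e: L is followed by e, add FIRST(e) \ {ε} = { 'e' }
In D → L L: L is followed by L, add FIRST(L) \ {ε} = { ';' }
In D → L L: L is at the end, add FOLLOW(D)

The FOLLOW sets referred to above (computed the same way, to a fixed point):
  FOLLOW(D) = { '(' }

Taking the union: FOLLOW(L) = { '(', ';', 'e' }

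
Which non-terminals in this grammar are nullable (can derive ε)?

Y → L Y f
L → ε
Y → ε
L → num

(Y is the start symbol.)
ε-productions: L → ε, Y → ε
So L, Y are immediately nullable.
Every non-terminal is now nullable.
Nullable = { 'L', 'Y' }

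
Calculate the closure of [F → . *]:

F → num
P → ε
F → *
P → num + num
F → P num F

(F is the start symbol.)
To compute CLOSURE, for each item [A → α.Bβ] where B is a non-terminal, add [B → .γ] for all productions B → γ; repeat for the newly added items until nothing changes.

Start with: [F → . *]
The dot precedes the terminal '*', so nothing is added.

CLOSURE = { [F → . *] }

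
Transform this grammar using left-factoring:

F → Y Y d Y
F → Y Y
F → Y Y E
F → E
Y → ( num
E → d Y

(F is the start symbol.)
F → Y Y F'
F' → d Y
F' → ε
F' → E
F → E
Y → ( num
E → d Y

Left-factoring transforms A → αβ₁ | αβ₂ into A → αA' and A' → β₁ | β₂
(α is the longest common prefix among the alternatives). Repeat until
no nonterminal has two alternatives with a common prefix.

Round 1: F has alternatives sharing prefix 'Y Y'. Introduce F': F → Y Y F'
  Add: F' → d Y
  Add: F' → ε
  Add: F' → E

No remaining common prefixes — done.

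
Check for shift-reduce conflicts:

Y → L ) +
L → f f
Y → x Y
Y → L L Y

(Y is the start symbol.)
No shift-reduce conflicts

Augment with Y' → Y and build the canonical LR(0) collection (I0 = CLOSURE({[Y' → . Y]}), then GOTO on every symbol after a dot until no new states appear). It has 11 states:
  I0: { [L → . f f], [Y → . L ) +], [Y → . L L Y], [Y → . x Y], [Y' → . Y] }  — shift
  I1: { [L → . f f], [Y → L . ) +], [Y → L . L Y] }  — shift
  I2: { [Y' → Y .] }  — accept
  I3: { [L → f . f] }  — shift
  I4: { [L → . f f], [Y → . L ) +], [Y → . L L Y], [Y → . x Y], [Y → x . Y] }  — shift
  I5: { [Y → x Y .] }  — reduce
  I6: { [L → f f .] }  — reduce
  I7: { [Y → L ) . +] }  — shift
  I8: { [L → . f f], [Y → . L ) +], [Y → . L L Y], [Y → . x Y], [Y → L L . Y] }  — shift
  I9: { [Y → L L Y .] }  — reduce
  I10: { [Y → L ) + .] }  — reduce

No state contains both a complete item and a shift item.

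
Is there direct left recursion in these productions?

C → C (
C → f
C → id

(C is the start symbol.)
Direct left recursion occurs when N → N α for some non-terminal N (the right-hand side begins with the left-hand side itself).

C → C (: LEFT RECURSIVE (starts with C)
C → f: starts with f
C → id: starts with id

The grammar has direct left recursion on: C.

Answer: Yes, C is left-recursive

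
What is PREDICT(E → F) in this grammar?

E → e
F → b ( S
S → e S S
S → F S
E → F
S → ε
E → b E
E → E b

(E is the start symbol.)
PREDICT(E → F) = (FIRST(RHS) \ {ε}) ∪ (FOLLOW(E) if ε ∈ FIRST(RHS), i.e. RHS ⇒* ε)
FIRST(F) = { 'b' }
FIRST(F) = { 'b' }
ε ∉ FIRST(F), so FOLLOW(E) is not added.
PREDICT(E → F) = { 'b' }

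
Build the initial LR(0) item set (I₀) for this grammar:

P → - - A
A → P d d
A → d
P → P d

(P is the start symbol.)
{ [P → . - - A], [P → . P d], [P' → . P] }

First, augment the grammar with P' → P
I₀ = CLOSURE({ [P' → . P] }):
  [P' → . P] has the dot before P: add [P → . - - A], [P → . P d]
No further items can be added.

I₀ = { [P → . - - A], [P → . P d], [P' → . P] }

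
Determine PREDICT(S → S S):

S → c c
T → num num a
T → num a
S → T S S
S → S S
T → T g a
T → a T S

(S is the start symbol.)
{ 'a', 'c', 'num' }

PREDICT(S → S S) = (FIRST(RHS) \ {ε}) ∪ (FOLLOW(S) if ε ∈ FIRST(RHS), i.e. RHS ⇒* ε)
FIRST(S) = { 'a', 'c', 'num' }
FIRST(S S) = { 'a', 'c', 'num' }
ε ∉ FIRST(S S), so FOLLOW(S) is not added.
PREDICT(S → S S) = { 'a', 'c', 'num' }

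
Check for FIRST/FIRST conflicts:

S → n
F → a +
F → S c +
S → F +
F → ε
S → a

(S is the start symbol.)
A FIRST/FIRST conflict occurs when two productions N → α and N → β for the same non-terminal have FIRST(α) ∩ FIRST(β) ≠ ∅ (with ε ∈ FIRST of a nullable right-hand side, so two nullable alternatives also conflict).

FIRST sets of the non-terminals at (or reachable through a nullable prefix from) the front of some alternative:
  FIRST(F) = { '+', 'a', 'n', ε }
  FIRST(S) = { '+', 'a', 'n' }

Productions for S:
  S → n: FIRST = { 'n' }
  S → F +: FIRST = { '+', 'a', 'n' }
  S → a: FIRST = { 'a' }
Productions for F:
  F → a +: FIRST = { 'a' }
  F → S c +: FIRST = { '+', 'a', 'n' }
  F → ε: FIRST = { ε }

Conflict for S: S → n and S → F +
  Overlap: { 'n' }
Conflict for S: S → F + and S → a
  Overlap: { 'a' }
Conflict for F: F → a + and F → S c +
  Overlap: { 'a' }

Answer: Yes. S → n / S → F '+' on { 'n' }; S → F '+' / S → a on { 'a' }; F → a '+' / F → S c '+' on { 'a' }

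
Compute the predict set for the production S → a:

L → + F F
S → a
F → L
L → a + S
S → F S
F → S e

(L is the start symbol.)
PREDICT(S → a) = (FIRST(RHS) \ {ε}) ∪ (FOLLOW(S) if ε ∈ FIRST(RHS), i.e. RHS ⇒* ε)
FIRST(a) = { 'a' }
ε ∉ FIRST(a), so FOLLOW(S) is not added.
PREDICT(S → a) = { 'a' }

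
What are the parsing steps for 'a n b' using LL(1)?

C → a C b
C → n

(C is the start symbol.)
Stack is shown with the top on the left.

Stack    Input    Action
------------------------
C $      a n b $  output C → a C b
a C b $  a n b $  match 'a'
C b $    n b $    output C → n
n b $    n b $    match 'n'
b $      b $      match 'b'
$        $        accept

The string is accepted.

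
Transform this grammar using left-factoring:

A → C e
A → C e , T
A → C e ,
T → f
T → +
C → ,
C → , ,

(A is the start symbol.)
A → C e A'
A' → ε
A' → , A''
A'' → T
A'' → ε
T → f
T → +
C → , C'
C' → ε
C' → ,

Left-factoring transforms A → αβ₁ | αβ₂ into A → αA' and A' → β₁ | β₂
(α is the longest common prefix among the alternatives). Repeat until
no nonterminal has two alternatives with a common prefix.

Round 1: A has alternatives sharing prefix 'C e'. Introduce A': A → C e A'
  Add: A' → ε
  Add: A' → , T
  Add: A' → ,

Round 2: A' has alternatives sharing prefix ','. Introduce A'': A' → , A''
  Add: A'' → T
  Add: A'' → ε

Round 3: C has alternatives sharing prefix ','. Introduce C': C → , C'
  Add: C' → ε
  Add: C' → ,

No remaining common prefixes — done.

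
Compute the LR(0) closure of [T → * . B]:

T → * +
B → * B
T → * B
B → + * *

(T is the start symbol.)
To compute CLOSURE, for each item [A → α.Bβ] where B is a non-terminal, add [B → .γ] for all productions B → γ; repeat for the newly added items until nothing changes.

Start with: [T → * . B]
  [T → * . B] has the dot before B: add [B → . * B], [B → . + * *]
No further items can be added.

CLOSURE = { [B → . * B], [B → . + * *], [T → * . B] }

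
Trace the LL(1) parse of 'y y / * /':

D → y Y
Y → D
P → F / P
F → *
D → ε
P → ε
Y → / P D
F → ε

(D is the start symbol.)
LL(1) parsing maintains a stack (initially the start symbol over $) and the input. At each step: if the stack top is a terminal, match it against the current input token; if it is a non-terminal N, replace it with the RHS of M[N, lookahead] (the unique production whose predict set contains the lookahead).

Stack is shown with the top on the left.

Stack      Input        Action
------------------------------
D $        y y / * / $  output D → y Y
y Y $      y y / * / $  match 'y'
Y $        y / * / $    output Y → D
D $        y / * / $    output D → y Y
y Y $      y / * / $    match 'y'
Y $        / * / $      output Y → / P D
/ P D $    / * / $      match '/'
P D $      * / $        output P → F / P
F / P D $  * / $        output F → *
* / P D $  * / $        match '*'
/ P D $    / $          match '/'
P D $      $            output P → ε
D $        $            output D → ε
$          $            accept

The string is accepted.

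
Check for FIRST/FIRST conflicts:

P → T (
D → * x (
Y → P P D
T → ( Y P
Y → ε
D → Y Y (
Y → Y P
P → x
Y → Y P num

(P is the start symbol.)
A FIRST/FIRST conflict occurs when two productions N → α and N → β for the same non-terminal have FIRST(α) ∩ FIRST(β) ≠ ∅ (with ε ∈ FIRST of a nullable right-hand side, so two nullable alternatives also conflict).

FIRST sets of the non-terminals at (or reachable through a nullable prefix from) the front of some alternative:
  FIRST(T) = { '(' }
  FIRST(Y) = { '(', 'x', ε }
  FIRST(P) = { '(', 'x' }

Productions for P:
  P → T (: FIRST = { '(' }
  P → x: FIRST = { 'x' }
Productions for D:
  D → * x (: FIRST = { '*' }
  D → Y Y (: FIRST = { '(', 'x' }
Productions for Y:
  Y → P P D: FIRST = { '(', 'x' }
  Y → ε: FIRST = { ε }
  Y → Y P: FIRST = { '(', 'x' }
  Y → Y P num: FIRST = { '(', 'x' }
T has only one production, so no FIRST/FIRST conflict is possible there.

Conflict for Y: Y → P P D and Y → Y P
  Overlap: { '(', 'x' }
Conflict for Y: Y → P P D and Y → Y P num
  Overlap: { '(', 'x' }
Conflict for Y: Y → Y P and Y → Y P num
  Overlap: { '(', 'x' }

Answer: Yes. Y → P P D / Y → Y P on { '(', 'x' }; Y → P P D / Y → Y P num on { '(', 'x' }; Y → Y P / Y → Y P num on { '(', 'x' }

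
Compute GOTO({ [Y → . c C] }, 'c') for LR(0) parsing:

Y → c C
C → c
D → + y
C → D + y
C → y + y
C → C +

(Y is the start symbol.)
GOTO(I, 'c') = CLOSURE({ [A → αX.β] : [A → α.Xβ] ∈ I, X = 'c' })

Items with dot before 'c', with the dot advanced:
  [Y → . c C] → [Y → c . C]
Closure of the advanced items:
  [Y → c . C] has the dot before C: add [C → . c], [C → . D + y], [C → . y + y], [C → . C +]
  [C → . D + y] has the dot before D: add [D → . + y]

GOTO = { [C → . C +], [C → . D + y], [C → . c], [C → . y + y], [D → . + y], [Y → c . C] }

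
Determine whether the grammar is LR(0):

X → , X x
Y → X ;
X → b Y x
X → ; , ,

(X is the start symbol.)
A grammar is LR(0) if no state in the canonical LR(0) collection has:
  - both a shift item (dot before a terminal) and a complete item (shift-reduce conflict), or
  - two or more complete items (reduce-reduce conflict; the accept item [X' → X .] counts as a complete item here).

Augment with X' → X and build the canonical LR(0) collection (I0 = CLOSURE({[X' → . X]}), then GOTO on every symbol after a dot until no new states appear). It has 13 states:
  I0: { [X → . , X x], [X → . ; , ,], [X → . b Y x], [X' → . X] }  — shift
  I1: { [X → , . X x], [X → . , X x], [X → . ; , ,], [X → . b Y x] }  — shift
  I2: { [X → ; . , ,] }  — shift
  I3: { [X' → X .] }  — accept
  I4: { [X → . , X x], [X → . ; , ,], [X → . b Y x], [X → b . Y x], [Y → . X ;] }  — shift
  I5: { [Y → X . ;] }  — shift
  I6: { [X → b Y . x] }  — shift
  I7: { [X → b Y x .] }  — reduce
  I8: { [Y → X ; .] }  — reduce
  I9: { [X → ; , . ,] }  — shift
  I10: { [X → ; , , .] }  — reduce
  I11: { [X → , X . x] }  — shift
  I12: { [X → , X x .] }  — reduce

Every state is either a pure shift/goto state or contains exactly one complete item and nothing to shift — no conflicts. The grammar is LR(0).

Answer: Yes, the grammar is LR(0)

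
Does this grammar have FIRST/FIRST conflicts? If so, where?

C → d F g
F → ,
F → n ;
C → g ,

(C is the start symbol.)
No FIRST/FIRST conflicts.

Productions for C:
  C → d F g: FIRST = { 'd' }
  C → g ,: FIRST = { 'g' }
Productions for F:
  F → ,: FIRST = { ',' }
  F → n ;: FIRST = { 'n' }

All alternatives of each non-terminal have pairwise disjoint FIRST sets.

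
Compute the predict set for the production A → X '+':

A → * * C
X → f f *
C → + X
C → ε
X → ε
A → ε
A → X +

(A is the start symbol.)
{ '+', 'f' }

PREDICT(A → X '+') = (FIRST(RHS) \ {ε}) ∪ (FOLLOW(A) if ε ∈ FIRST(RHS), i.e. RHS ⇒* ε)
FIRST(X) = { 'f', ε }
FIRST(X '+') = { '+', 'f' }
ε ∉ FIRST(X '+'), so FOLLOW(A) is not added.
PREDICT(A → X '+') = { '+', 'f' }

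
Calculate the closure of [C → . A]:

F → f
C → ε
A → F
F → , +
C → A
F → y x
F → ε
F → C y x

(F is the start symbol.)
To compute CLOSURE, for each item [A → α.Bβ] where B is a non-terminal, add [B → .γ] for all productions B → γ; repeat for the newly added items until nothing changes.

Start with: [C → . A]
  [C → . A] has the dot before A: add [A → . F]
  [A → . F] has the dot before F: add [F → . f], [F → . , +], [F → . y x], [F → .], [F → . C y x]
  [F → . C y x] has the dot before C: add [C → .]
No further items can be added.

CLOSURE = { [A → . F], [C → . A], [C → .], [F → . , +], [F → . C y x], [F → . f], [F → . y x], [F → .] }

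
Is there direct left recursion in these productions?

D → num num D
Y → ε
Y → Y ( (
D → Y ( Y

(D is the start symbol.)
D → num num D: starts with num
Y → ε: starts with ε
Y → Y ( (: LEFT RECURSIVE (starts with Y)
D → Y ( Y: starts with Y

The grammar has direct left recursion on: Y.

Answer: Yes, Y is left-recursive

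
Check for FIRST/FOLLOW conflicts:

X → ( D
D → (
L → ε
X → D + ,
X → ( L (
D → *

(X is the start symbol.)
Nullable non-terminals: L.
L has a nullable alternative but only one production, so nothing to check.

D, X have no nullable alternative, so no FIRST/FOLLOW check is needed there.

No FIRST/FOLLOW conflicts found.

Answer: No FIRST/FOLLOW conflicts.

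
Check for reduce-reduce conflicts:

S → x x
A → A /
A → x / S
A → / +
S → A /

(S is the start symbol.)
Yes — I8: [A → A / .] vs [S → A / .]

A reduce-reduce conflict occurs when an LR(0) state has two complete items [A → α .] and [B → β .] — both call for a reduction, and with no lookahead the parser cannot choose between them.

Augment with S' → S and build the canonical LR(0) collection (I0 = CLOSURE({[S' → . S]}), then GOTO on every symbol after a dot until no new states appear). It has 10 states:
  I0: { [A → . / +], [A → . A /], [A → . x / S], [S → . A /], [S → . x x], [S' → . S] }  — shift
  I1: { [A → / . +] }  — shift
  I2: { [A → A . /], [S → A . /] }  — shift
  I3: { [S' → S .] }  — accept
  I4: { [A → x . / S], [S → x . x] }  — shift
  I5: { [A → . / +], [A → . A /], [A → . x / S], [A → x / . S], [S → . A /], [S → . x x] }  — shift
  I6: { [S → x x .] }  — reduce
  I7: { [A → x / S .] }  — reduce
  I8: { [A → A / .], [S → A / .] }  — 2 reduces
  I9: { [A → / + .] }  — reduce

I8 contains complete items [A → A / .], [S → A / .] — reduce-reduce conflict.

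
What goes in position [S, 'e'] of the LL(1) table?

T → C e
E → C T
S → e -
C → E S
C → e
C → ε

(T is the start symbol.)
S → e -

To find M[S, 'e'], we find productions for S where 'e' is in the predict set (PREDICT(N → α) = (FIRST(α) \ {ε}) ∪ (FOLLOW(N) if α ⇒* ε)).

S → e -: PREDICT = { 'e' }
  'e' is in predict set, so this production goes in M[S, 'e']

M[S, 'e'] = S → e -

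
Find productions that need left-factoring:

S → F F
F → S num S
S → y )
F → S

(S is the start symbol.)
Left-factoring is needed when two productions for the same non-terminal
share a common prefix on the right-hand side.

Productions for S:
  S → F F
  S → y )
Productions for F:
  F → S num S
  F → S

Found common prefix 'S' in productions for F

Answer: Yes, F has productions with common prefix 'S'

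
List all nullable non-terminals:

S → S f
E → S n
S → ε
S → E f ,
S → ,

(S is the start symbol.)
A non-terminal is nullable if it can derive ε (the empty string): either it has an ε-production, or it has a production whose right-hand side consists entirely of nullable non-terminals.

ε-productions: S → ε
So S is immediately nullable.
No further non-terminal can be added: every production for the remaining non-terminals contains a terminal or a non-nullable non-terminal.
Nullable = { 'S' }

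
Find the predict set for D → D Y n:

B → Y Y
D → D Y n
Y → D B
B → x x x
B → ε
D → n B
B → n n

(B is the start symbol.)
PREDICT(D → D Y n) = (FIRST(RHS) \ {ε}) ∪ (FOLLOW(D) if ε ∈ FIRST(RHS), i.e. RHS ⇒* ε)
FIRST(D) = { 'n' }
FIRST(D Y n) = { 'n' }
ε ∉ FIRST(D Y n), so FOLLOW(D) is not added.
PREDICT(D → D Y n) = { 'n' }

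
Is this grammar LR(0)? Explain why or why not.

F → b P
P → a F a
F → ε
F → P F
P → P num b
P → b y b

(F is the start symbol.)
No. Shift-reduce conflict between [F → .] and [F → . b P]

A grammar is LR(0) if no state in the canonical LR(0) collection has:
  - both a shift item (dot before a terminal) and a complete item (shift-reduce conflict), or
  - two or more complete items (reduce-reduce conflict; the accept item [F' → F .] counts as a complete item here).

Augment with F' → F and build the canonical LR(0) collection (I0 = CLOSURE({[F' → . F]}), then GOTO on every symbol after a dot until no new states appear). It has 14 states:
  I0: { [F → . P F], [F → . b P], [F → .], [F' → . F], [P → . P num b], [P → . a F a], [P → . b y b] }  — shift, reduce
  I1: { [F' → F .] }  — accept
  I2: { [F → . P F], [F → . b P], [F → .], [F → P . F], [P → . P num b], [P → . a F a], [P → . b y b], [P → P . num b] }  — shift, reduce
  I3: { [F → . P F], [F → . b P], [F → .], [P → . P num b], [P → . a F a], [P → . b y b], [P → a . F a] }  — shift, reduce
  I4: { [F → b . P], [P → . P num b], [P → . a F a], [P → . b y b], [P → b . y b] }  — shift
  I5: { [F → b P .], [P → P . num b] }  — shift, reduce
  I6: { [P → b . y b] }  — shift
  I7: { [P → b y . b] }  — shift
  I8: { [P → b y b .] }  — reduce
  I9: { [P → P num . b] }  — shift
  I10: { [P → P num b .] }  — reduce
  I11: { [P → a F . a] }  — shift
  I12: { [P → a F a .] }  — reduce
  I13: { [F → P F .] }  — reduce

Conflict in state I0:
  Shift-reduce conflict between [F → .] and [F → . b P]
So the grammar is NOT LR(0).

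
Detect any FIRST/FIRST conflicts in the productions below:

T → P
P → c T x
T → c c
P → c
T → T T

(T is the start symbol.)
Yes. T → P / T → c c on { 'c' }; T → P / T → T T on { 'c' }; T → c c / T → T T on { 'c' }; P → c T x / P → c on { 'c' }

FIRST sets of the non-terminals at (or reachable through a nullable prefix from) the front of some alternative:
  FIRST(P) = { 'c' }
  FIRST(T) = { 'c' }

Productions for T:
  T → P: FIRST = { 'c' }
  T → c c: FIRST = { 'c' }
  T → T T: FIRST = { 'c' }
Productions for P:
  P → c T x: FIRST = { 'c' }
  P → c: FIRST = { 'c' }

Conflict for T: T → P and T → c c
  Overlap: { 'c' }
Conflict for T: T → P and T → T T
  Overlap: { 'c' }
Conflict for T: T → c c and T → T T
  Overlap: { 'c' }
Conflict for P: P → c T x and P → c
  Overlap: { 'c' }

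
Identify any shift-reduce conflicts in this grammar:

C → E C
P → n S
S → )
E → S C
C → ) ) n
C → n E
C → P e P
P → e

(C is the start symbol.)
Yes — I1: [S → ) .] vs [C → ) . ) n]; I10: [P → n S .] vs [C → . ) ) n]

Augment with C' → C and build the canonical LR(0) collection (I0 = CLOSURE({[C' → . C]}), then GOTO on every symbol after a dot until no new states appear). It has 19 states:
  I0: { [C → . ) ) n], [C → . E C], [C → . P e P], [C → . n E], [C' → . C], [E → . S C], [P → . e], [P → . n S], [S → . )] }  — shift
  I1: { [C → ) . ) n], [S → ) .] }  — shift, reduce
  I2: { [C' → C .] }  — accept
  I3: { [C → . ) ) n], [C → . E C], [C → . P e P], [C → . n E], [C → E . C], [E → . S C], [P → . e], [P → . n S], [S → . )] }  — shift
  I4: { [C → P . e P] }  — shift
  I5: { [C → . ) ) n], [C → . E C], [C → . P e P], [C → . n E], [E → . S C], [E → S . C], [P → . e], [P → . n S], [S → . )] }  — shift
  I6: { [P → e .] }  — reduce
  I7: { [C → n . E], [E → . S C], [P → n . S], [S → . )] }  — shift
  I8: { [S → ) .] }  — reduce
  I9: { [C → n E .] }  — reduce
  I10: { [C → . ) ) n], [C → . E C], [C → . P e P], [C → . n E], [E → . S C], [E → S . C], [P → . e], [P → . n S], [P → n S .], [S → . )] }  — shift, reduce
  I11: { [E → S C .] }  — reduce
  I12: { [C → P e . P], [P → . e], [P → . n S] }  — shift
  I13: { [C → P e P .] }  — reduce
  I14: { [P → n . S], [S → . )] }  — shift
  I15: { [P → n S .] }  — reduce
  I16: { [C → E C .] }  — reduce
  I17: { [C → ) ) . n] }  — shift
  I18: { [C → ) ) n .] }  — reduce

I1 contains reduce item [S → ) .] and shift item [C → ) . ) n] — shift-reduce conflict.
I10 contains reduce item [P → n S .] and shift items [C → . ) ) n], [C → . n E], [P → . e], [P → . n S], [S → . )] — shift-reduce conflict.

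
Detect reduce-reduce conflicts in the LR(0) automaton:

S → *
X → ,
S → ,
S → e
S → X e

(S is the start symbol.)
Augment with S' → S and build the canonical LR(0) collection (I0 = CLOSURE({[S' → . S]}), then GOTO on every symbol after a dot until no new states appear). It has 7 states:
  I0: { [S → . *], [S → . ,], [S → . X e], [S → . e], [S' → . S], [X → . ,] }  — shift
  I1: { [S → * .] }  — reduce
  I2: { [S → , .], [X → , .] }  — 2 reduces
  I3: { [S' → S .] }  — accept
  I4: { [S → X . e] }  — shift
  I5: { [S → e .] }  — reduce
  I6: { [S → X e .] }  — reduce

I2 contains complete items [S → , .], [X → , .] — reduce-reduce conflict.

Answer: Yes — I2: [S → , .] vs [X → , .]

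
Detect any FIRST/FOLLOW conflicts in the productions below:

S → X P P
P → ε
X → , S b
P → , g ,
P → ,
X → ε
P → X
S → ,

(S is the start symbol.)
Yes. P → ',' g ',' with FOLLOW(P) on { ',' }; P → ',' with FOLLOW(P) on { ',' }; P → X with FOLLOW(P) on { ',' }; X → ',' S b with FOLLOW(X) on { ',' }

Nullable non-terminals: P, S, X.
FIRST sets used below: FIRST(X) = { ',', ε }, FIRST(P) = { ',', ε }

P: nullable alternative(s) P → ε, P → X; FOLLOW(P) = { $, ',', 'b' }
  P → ε: FIRST \ {ε} = { } — disjoint from FOLLOW(P)
  P → , g ,: FIRST \ {ε} = { ',' } — overlaps FOLLOW(P) on { ',' }: CONFLICT
  P → ,: FIRST \ {ε} = { ',' } — overlaps FOLLOW(P) on { ',' }: CONFLICT
  P → X: FIRST \ {ε} = { ',' } — overlaps FOLLOW(P) on { ',' }: CONFLICT

S: nullable alternative(s) S → X P P; FOLLOW(S) = { $, 'b' }
  S → X P P: FIRST \ {ε} = { ',' } — this is the only nullable alternative, skip
  S → ,: FIRST \ {ε} = { ',' } — disjoint from FOLLOW(S)

X: nullable alternative(s) X → ε; FOLLOW(X) = { $, ',', 'b' }
  X → , S b: FIRST \ {ε} = { ',' } — overlaps FOLLOW(X) on { ',' }: CONFLICT
  X → ε: FIRST \ {ε} = { } — this is the only nullable alternative, skip

So the grammar has 4 FIRST/FOLLOW conflicts (marked CONFLICT above).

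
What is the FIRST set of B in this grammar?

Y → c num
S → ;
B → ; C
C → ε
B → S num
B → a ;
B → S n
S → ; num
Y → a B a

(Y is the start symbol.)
FIRST sets of the other non-terminals involved (by the same procedure, iterated to a fixed point):
  FIRST(S) = { ';' }

From B → ; C:
  - ';' is a terminal: add ';' and stop
From B → S num:
  - S is a non-terminal: add FIRST(S) \ {ε} = { ';' }
    S is not nullable, so stop
From B → a ;:
  - a is a terminal: add 'a' and stop
From B → S n:
  - S is a non-terminal: add FIRST(S) \ {ε} = { ';' }
    S is not nullable, so stop

Collecting: FIRST(B) = { ';', 'a' }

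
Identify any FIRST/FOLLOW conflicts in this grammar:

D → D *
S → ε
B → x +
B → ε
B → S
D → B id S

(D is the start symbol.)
No FIRST/FOLLOW conflicts.

A FIRST/FOLLOW conflict occurs when a non-terminal N has a nullable alternative N → β (β ⇒* ε) and another alternative N → α with FIRST(α) ∩ FOLLOW(N) ≠ ∅: on such a lookahead the parser cannot decide between expanding α and letting N vanish via β.

Nullable non-terminals: B, S.
FIRST sets used below: FIRST(S) = { ε }

B: nullable alternative(s) B → ε, B → S; FOLLOW(B) = { 'id' }
  B → x +: FIRST \ {ε} = { 'x' } — disjoint from FOLLOW(B)
  B → ε: FIRST \ {ε} = { } — disjoint from FOLLOW(B)
  B → S: FIRST \ {ε} = { } — disjoint from FOLLOW(B)
S has a nullable alternative but only one production, so nothing to check.

D has no nullable alternative, so no FIRST/FOLLOW check is needed there.

No FIRST/FOLLOW conflicts found.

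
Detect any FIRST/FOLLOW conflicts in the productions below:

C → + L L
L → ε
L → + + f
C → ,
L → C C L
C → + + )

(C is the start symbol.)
Yes. L → '+' '+' f with FOLLOW(L) on { '+' }; L → C C L with FOLLOW(L) on { '+', ',' }

A FIRST/FOLLOW conflict occurs when a non-terminal N has a nullable alternative N → β (β ⇒* ε) and another alternative N → α with FIRST(α) ∩ FOLLOW(N) ≠ ∅: on such a lookahead the parser cannot decide between expanding α and letting N vanish via β.

Nullable non-terminals: L.
FIRST sets used below: FIRST(C) = { '+', ',' }

L: nullable alternative(s) L → ε; FOLLOW(L) = { $, '+', ',' }
  L → ε: FIRST \ {ε} = { } — this is the only nullable alternative, skip
  L → + + f: FIRST \ {ε} = { '+' } — overlaps FOLLOW(L) on { '+' }: CONFLICT
  L → C C L: FIRST \ {ε} = { '+', ',' } — overlaps FOLLOW(L) on { '+', ',' }: CONFLICT

C has no nullable alternative, so no FIRST/FOLLOW check is needed there.

So the grammar has 2 FIRST/FOLLOW conflicts (marked CONFLICT above).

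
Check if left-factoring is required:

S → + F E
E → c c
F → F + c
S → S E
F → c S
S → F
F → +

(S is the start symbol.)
Left-factoring is needed when two productions for the same non-terminal
share a common prefix on the right-hand side.

Productions for S:
  S → + F E
  S → S E
  S → F
Productions for F:
  F → F + c
  F → c S
  F → +

No common prefixes found.

Answer: No, left-factoring is not needed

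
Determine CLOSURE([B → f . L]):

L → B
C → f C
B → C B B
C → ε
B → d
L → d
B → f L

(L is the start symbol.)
{ [B → . C B B], [B → . d], [B → . f L], [B → f . L], [C → . f C], [C → .], [L → . B], [L → . d] }

Start with: [B → f . L]
  [B → f . L] has the dot before L: add [L → . B], [L → . d]
  [L → . B] has the dot before B: add [B → . C B B], [B → . d], [B → . f L]
  [B → . C B B] has the dot before C: add [C → . f C], [C → .]
No further items can be added.

CLOSURE = { [B → . C B B], [B → . d], [B → . f L], [B → f . L], [C → . f C], [C → .], [L → . B], [L → . d] }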